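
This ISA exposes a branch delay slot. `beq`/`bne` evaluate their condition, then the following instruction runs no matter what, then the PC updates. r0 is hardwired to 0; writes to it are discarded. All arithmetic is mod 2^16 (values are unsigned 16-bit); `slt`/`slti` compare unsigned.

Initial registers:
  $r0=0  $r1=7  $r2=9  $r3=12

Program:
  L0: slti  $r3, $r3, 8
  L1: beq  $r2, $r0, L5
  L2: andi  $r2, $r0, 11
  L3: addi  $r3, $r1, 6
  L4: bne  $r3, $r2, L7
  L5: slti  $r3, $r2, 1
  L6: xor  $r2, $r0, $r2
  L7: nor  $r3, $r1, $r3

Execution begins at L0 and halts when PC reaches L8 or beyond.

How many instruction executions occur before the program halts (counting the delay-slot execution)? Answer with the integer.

7

[0] slti  $r3, $r3, 8  →  {$r0:0, $r1:7, $r2:9, $r3:0}
[1] beq  $r2, $r0, L5  →  {$r0:0, $r1:7, $r2:9, $r3:0}  ⟨branch fallthrough⟩
[2] andi  $r2, $r0, 11  →  {$r0:0, $r1:7, $r2:0, $r3:0}
[3] addi  $r3, $r1, 6  →  {$r0:0, $r1:7, $r2:0, $r3:13}
[4] bne  $r3, $r2, L7  →  {$r0:0, $r1:7, $r2:0, $r3:13}  ⟨branch taken⟩
[5] slti  $r3, $r2, 1  →  {$r0:0, $r1:7, $r2:0, $r3:1}
[7] nor  $r3, $r1, $r3  →  {$r0:0, $r1:7, $r2:0, $r3:65528}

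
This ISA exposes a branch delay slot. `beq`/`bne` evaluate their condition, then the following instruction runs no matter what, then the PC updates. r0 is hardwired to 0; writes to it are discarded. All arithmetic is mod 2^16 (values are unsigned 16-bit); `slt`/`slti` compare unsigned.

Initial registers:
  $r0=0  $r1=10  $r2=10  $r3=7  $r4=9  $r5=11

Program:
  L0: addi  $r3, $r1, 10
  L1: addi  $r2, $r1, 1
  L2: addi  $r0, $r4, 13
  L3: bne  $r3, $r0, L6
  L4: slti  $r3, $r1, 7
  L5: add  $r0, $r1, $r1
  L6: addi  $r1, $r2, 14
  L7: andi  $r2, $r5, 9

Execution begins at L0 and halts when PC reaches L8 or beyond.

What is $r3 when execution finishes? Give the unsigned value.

0

#0 addi  $r3, $r1, 10 ; 0/10/10/20/9/11
#1 addi  $r2, $r1, 1 ; 0/10/11/20/9/11
#2 addi  $r0, $r4, 13 ; 0/10/11/20/9/11
#3 bne  $r3, $r0, L6 ; 0/10/11/20/9/11 ; →target
#4 slti  $r3, $r1, 7 ; 0/10/11/0/9/11
#6 addi  $r1, $r2, 14 ; 0/25/11/0/9/11
#7 andi  $r2, $r5, 9 ; 0/25/9/0/9/11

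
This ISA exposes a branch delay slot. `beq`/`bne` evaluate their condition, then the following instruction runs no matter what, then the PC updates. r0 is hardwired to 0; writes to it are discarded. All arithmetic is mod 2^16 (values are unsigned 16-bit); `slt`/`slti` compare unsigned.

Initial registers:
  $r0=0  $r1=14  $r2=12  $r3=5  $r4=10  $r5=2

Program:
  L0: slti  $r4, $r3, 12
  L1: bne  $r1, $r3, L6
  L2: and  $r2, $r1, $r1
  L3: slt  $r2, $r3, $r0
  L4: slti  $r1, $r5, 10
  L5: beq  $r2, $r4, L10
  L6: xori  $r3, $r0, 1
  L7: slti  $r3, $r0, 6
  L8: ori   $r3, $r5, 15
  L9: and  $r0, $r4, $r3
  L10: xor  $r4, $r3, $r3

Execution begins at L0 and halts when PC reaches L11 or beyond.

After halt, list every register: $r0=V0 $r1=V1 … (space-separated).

$r0=0 $r1=14 $r2=14 $r3=15 $r4=0 $r5=2

  step pc=0: slti  $r4, $r3, 12  regs=(0,14,12,5,1,2)
  step pc=1: bne  $r1, $r3, L6  cond=T  regs=(0,14,12,5,1,2)
  step pc=2: and  $r2, $r1, $r1  regs=(0,14,14,5,1,2)
  step pc=6: xori  $r3, $r0, 1  regs=(0,14,14,1,1,2)
  step pc=7: slti  $r3, $r0, 6  regs=(0,14,14,1,1,2)
  step pc=8: ori   $r3, $r5, 15  regs=(0,14,14,15,1,2)
  step pc=9: and  $r0, $r4, $r3  regs=(0,14,14,15,1,2)
  step pc=10: xor  $r4, $r3, $r3  regs=(0,14,14,15,0,2)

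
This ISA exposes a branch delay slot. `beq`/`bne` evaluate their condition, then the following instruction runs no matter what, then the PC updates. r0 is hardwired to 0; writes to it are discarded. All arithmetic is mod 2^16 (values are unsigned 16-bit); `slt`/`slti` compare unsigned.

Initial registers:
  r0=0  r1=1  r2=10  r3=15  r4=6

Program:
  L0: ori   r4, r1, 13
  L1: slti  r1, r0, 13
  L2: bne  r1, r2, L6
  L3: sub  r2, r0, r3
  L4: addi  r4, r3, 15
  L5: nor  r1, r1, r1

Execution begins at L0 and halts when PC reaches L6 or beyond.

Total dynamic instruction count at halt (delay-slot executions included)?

4

PC=0  ori   r4, r1, 13       | r0=0 r1=1 r2=10 r3=15 r4=13
PC=1  slti  r1, r0, 13       | r0=0 r1=1 r2=10 r3=15 r4=13
PC=2  bne  r1, r2, L6        | r0=0 r1=1 r2=10 r3=15 r4=13  [TAKEN]
PC=3  sub  r2, r0, r3        | r0=0 r1=1 r2=65521 r3=15 r4=13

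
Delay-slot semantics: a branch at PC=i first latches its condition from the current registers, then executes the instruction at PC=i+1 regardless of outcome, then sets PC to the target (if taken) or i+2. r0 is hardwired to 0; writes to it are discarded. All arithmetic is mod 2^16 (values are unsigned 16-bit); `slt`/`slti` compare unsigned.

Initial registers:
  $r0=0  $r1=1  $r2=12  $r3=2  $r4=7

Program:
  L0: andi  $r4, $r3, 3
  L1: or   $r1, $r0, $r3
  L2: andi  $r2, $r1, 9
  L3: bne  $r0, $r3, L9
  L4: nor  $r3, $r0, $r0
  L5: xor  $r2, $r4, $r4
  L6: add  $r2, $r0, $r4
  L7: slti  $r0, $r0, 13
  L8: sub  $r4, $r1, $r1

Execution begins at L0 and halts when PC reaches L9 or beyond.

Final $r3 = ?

#0 andi  $r4, $r3, 3 ; 0/1/12/2/2
#1 or   $r1, $r0, $r3 ; 0/2/12/2/2
#2 andi  $r2, $r1, 9 ; 0/2/0/2/2
#3 bne  $r0, $r3, L9 ; 0/2/0/2/2 ; →target
#4 nor  $r3, $r0, $r0 ; 0/2/0/65535/2

65535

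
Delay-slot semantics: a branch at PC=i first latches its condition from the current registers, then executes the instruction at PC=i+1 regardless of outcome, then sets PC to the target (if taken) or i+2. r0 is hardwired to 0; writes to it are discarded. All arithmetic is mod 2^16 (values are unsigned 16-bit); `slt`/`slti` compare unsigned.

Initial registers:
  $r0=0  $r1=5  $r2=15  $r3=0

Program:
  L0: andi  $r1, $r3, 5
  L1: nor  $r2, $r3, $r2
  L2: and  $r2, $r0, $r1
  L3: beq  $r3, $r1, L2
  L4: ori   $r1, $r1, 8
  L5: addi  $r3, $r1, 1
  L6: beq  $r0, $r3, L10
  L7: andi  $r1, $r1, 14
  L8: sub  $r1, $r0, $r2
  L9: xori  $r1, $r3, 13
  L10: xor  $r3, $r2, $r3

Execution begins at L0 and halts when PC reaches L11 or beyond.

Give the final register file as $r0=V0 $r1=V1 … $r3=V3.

[0] andi  $r1, $r3, 5  →  {$r0:0, $r1:0, $r2:15, $r3:0}
[1] nor  $r2, $r3, $r2  →  {$r0:0, $r1:0, $r2:65520, $r3:0}
[2] and  $r2, $r0, $r1  →  {$r0:0, $r1:0, $r2:0, $r3:0}
[3] beq  $r3, $r1, L2  →  {$r0:0, $r1:0, $r2:0, $r3:0}  ⟨branch taken⟩
[4] ori   $r1, $r1, 8  →  {$r0:0, $r1:8, $r2:0, $r3:0}
[2] and  $r2, $r0, $r1  →  {$r0:0, $r1:8, $r2:0, $r3:0}
[3] beq  $r3, $r1, L2  →  {$r0:0, $r1:8, $r2:0, $r3:0}  ⟨branch fallthrough⟩
[4] ori   $r1, $r1, 8  →  {$r0:0, $r1:8, $r2:0, $r3:0}
[5] addi  $r3, $r1, 1  →  {$r0:0, $r1:8, $r2:0, $r3:9}
[6] beq  $r0, $r3, L10  →  {$r0:0, $r1:8, $r2:0, $r3:9}  ⟨branch fallthrough⟩
[7] andi  $r1, $r1, 14  →  {$r0:0, $r1:8, $r2:0, $r3:9}
[8] sub  $r1, $r0, $r2  →  {$r0:0, $r1:0, $r2:0, $r3:9}
[9] xori  $r1, $r3, 13  →  {$r0:0, $r1:4, $r2:0, $r3:9}
[10] xor  $r3, $r2, $r3  →  {$r0:0, $r1:4, $r2:0, $r3:9}

$r0=0 $r1=4 $r2=0 $r3=9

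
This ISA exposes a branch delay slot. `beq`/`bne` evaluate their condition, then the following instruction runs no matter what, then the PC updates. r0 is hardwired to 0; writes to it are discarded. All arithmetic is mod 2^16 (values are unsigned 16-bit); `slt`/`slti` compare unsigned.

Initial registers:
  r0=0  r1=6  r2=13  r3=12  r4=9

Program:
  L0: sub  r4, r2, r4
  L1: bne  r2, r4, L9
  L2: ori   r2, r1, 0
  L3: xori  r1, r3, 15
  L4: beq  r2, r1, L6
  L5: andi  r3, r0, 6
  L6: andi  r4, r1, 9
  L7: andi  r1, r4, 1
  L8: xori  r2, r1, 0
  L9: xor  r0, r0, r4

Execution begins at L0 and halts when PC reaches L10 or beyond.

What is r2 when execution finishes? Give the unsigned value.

#0 sub  r4, r2, r4 ; 0/6/13/12/4
#1 bne  r2, r4, L9 ; 0/6/13/12/4 ; →target
#2 ori   r2, r1, 0 ; 0/6/6/12/4
#9 xor  r0, r0, r4 ; 0/6/6/12/4

6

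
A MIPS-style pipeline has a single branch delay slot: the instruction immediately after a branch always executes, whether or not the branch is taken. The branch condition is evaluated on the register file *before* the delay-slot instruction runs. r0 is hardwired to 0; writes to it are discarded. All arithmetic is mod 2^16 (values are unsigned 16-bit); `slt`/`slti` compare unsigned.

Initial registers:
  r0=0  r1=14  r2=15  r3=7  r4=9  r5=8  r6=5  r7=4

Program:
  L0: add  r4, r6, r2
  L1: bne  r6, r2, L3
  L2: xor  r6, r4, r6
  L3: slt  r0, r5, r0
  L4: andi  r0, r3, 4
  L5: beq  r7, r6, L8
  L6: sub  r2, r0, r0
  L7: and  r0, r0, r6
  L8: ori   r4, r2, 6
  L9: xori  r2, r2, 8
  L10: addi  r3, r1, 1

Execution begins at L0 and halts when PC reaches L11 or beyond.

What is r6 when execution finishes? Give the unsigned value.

#0 add  r4, r6, r2 ; 0/14/15/7/20/8/5/4
#1 bne  r6, r2, L3 ; 0/14/15/7/20/8/5/4 ; →target
#2 xor  r6, r4, r6 ; 0/14/15/7/20/8/17/4
#3 slt  r0, r5, r0 ; 0/14/15/7/20/8/17/4
#4 andi  r0, r3, 4 ; 0/14/15/7/20/8/17/4
#5 beq  r7, r6, L8 ; 0/14/15/7/20/8/17/4 ; →fallthru
#6 sub  r2, r0, r0 ; 0/14/0/7/20/8/17/4
#7 and  r0, r0, r6 ; 0/14/0/7/20/8/17/4
#8 ori   r4, r2, 6 ; 0/14/0/7/6/8/17/4
#9 xori  r2, r2, 8 ; 0/14/8/7/6/8/17/4
#10 addi  r3, r1, 1 ; 0/14/8/15/6/8/17/4

17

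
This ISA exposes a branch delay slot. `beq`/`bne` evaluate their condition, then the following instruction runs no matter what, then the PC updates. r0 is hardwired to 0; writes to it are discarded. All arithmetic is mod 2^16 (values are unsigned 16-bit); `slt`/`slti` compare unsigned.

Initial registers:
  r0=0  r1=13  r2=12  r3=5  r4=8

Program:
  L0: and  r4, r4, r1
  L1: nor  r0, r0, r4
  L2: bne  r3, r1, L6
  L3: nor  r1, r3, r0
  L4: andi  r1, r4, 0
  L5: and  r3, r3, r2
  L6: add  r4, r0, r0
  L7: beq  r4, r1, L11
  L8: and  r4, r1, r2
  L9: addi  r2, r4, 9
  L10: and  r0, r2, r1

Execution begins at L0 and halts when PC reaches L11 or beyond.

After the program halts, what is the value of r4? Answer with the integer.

PC=0  and  r4, r4, r1        | r0=0 r1=13 r2=12 r3=5 r4=8
PC=1  nor  r0, r0, r4        | r0=0 r1=13 r2=12 r3=5 r4=8
PC=2  bne  r3, r1, L6        | r0=0 r1=13 r2=12 r3=5 r4=8  [TAKEN]
PC=3  nor  r1, r3, r0        | r0=0 r1=65530 r2=12 r3=5 r4=8
PC=6  add  r4, r0, r0        | r0=0 r1=65530 r2=12 r3=5 r4=0
PC=7  beq  r4, r1, L11       | r0=0 r1=65530 r2=12 r3=5 r4=0  [not taken]
PC=8  and  r4, r1, r2        | r0=0 r1=65530 r2=12 r3=5 r4=8
PC=9  addi  r2, r4, 9        | r0=0 r1=65530 r2=17 r3=5 r4=8
PC=10 and  r0, r2, r1        | r0=0 r1=65530 r2=17 r3=5 r4=8

8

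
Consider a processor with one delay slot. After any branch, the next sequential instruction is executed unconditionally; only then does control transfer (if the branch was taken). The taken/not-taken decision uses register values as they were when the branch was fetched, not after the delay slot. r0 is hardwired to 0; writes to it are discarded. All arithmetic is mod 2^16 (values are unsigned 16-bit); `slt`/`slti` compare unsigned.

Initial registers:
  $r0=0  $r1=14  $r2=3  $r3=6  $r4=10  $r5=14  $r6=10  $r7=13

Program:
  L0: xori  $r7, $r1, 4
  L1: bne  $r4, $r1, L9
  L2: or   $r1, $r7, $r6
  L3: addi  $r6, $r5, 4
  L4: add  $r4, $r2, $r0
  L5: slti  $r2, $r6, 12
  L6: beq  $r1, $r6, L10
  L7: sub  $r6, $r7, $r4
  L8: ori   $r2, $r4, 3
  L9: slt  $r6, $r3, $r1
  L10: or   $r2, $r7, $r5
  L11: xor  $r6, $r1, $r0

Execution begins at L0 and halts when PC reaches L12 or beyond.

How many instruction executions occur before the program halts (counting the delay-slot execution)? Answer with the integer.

  step pc=0: xori  $r7, $r1, 4  regs=(0,14,3,6,10,14,10,10)
  step pc=1: bne  $r4, $r1, L9  cond=T  regs=(0,14,3,6,10,14,10,10)
  step pc=2: or   $r1, $r7, $r6  regs=(0,10,3,6,10,14,10,10)
  step pc=9: slt  $r6, $r3, $r1  regs=(0,10,3,6,10,14,1,10)
  step pc=10: or   $r2, $r7, $r5  regs=(0,10,14,6,10,14,1,10)
  step pc=11: xor  $r6, $r1, $r0  regs=(0,10,14,6,10,14,10,10)

6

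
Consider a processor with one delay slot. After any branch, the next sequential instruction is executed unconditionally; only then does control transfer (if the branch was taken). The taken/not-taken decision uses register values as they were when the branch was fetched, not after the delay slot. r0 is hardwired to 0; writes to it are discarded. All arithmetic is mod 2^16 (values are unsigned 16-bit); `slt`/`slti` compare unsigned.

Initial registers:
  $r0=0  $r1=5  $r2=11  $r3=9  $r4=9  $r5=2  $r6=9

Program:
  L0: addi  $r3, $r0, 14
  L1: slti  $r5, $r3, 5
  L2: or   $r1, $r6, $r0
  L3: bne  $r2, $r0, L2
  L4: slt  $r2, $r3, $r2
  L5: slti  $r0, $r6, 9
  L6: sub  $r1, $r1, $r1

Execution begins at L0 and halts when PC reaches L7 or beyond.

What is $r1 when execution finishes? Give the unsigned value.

0

#0 addi  $r3, $r0, 14 ; 0/5/11/14/9/2/9
#1 slti  $r5, $r3, 5 ; 0/5/11/14/9/0/9
#2 or   $r1, $r6, $r0 ; 0/9/11/14/9/0/9
#3 bne  $r2, $r0, L2 ; 0/9/11/14/9/0/9 ; →target
#4 slt  $r2, $r3, $r2 ; 0/9/0/14/9/0/9
#2 or   $r1, $r6, $r0 ; 0/9/0/14/9/0/9
#3 bne  $r2, $r0, L2 ; 0/9/0/14/9/0/9 ; →fallthru
#4 slt  $r2, $r3, $r2 ; 0/9/0/14/9/0/9
#5 slti  $r0, $r6, 9 ; 0/9/0/14/9/0/9
#6 sub  $r1, $r1, $r1 ; 0/0/0/14/9/0/9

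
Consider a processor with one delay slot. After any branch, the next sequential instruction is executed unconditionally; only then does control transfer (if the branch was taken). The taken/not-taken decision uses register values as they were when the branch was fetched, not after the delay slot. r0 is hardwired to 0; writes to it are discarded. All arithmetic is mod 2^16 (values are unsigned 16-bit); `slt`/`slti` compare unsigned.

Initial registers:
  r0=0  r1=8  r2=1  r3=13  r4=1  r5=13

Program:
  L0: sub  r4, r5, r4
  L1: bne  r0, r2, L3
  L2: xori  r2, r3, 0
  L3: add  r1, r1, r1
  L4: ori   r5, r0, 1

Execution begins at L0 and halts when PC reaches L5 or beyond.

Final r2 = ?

13

  step pc=0: sub  r4, r5, r4  regs=(0,8,1,13,12,13)
  step pc=1: bne  r0, r2, L3  cond=T  regs=(0,8,1,13,12,13)
  step pc=2: xori  r2, r3, 0  regs=(0,8,13,13,12,13)
  step pc=3: add  r1, r1, r1  regs=(0,16,13,13,12,13)
  step pc=4: ori   r5, r0, 1  regs=(0,16,13,13,12,1)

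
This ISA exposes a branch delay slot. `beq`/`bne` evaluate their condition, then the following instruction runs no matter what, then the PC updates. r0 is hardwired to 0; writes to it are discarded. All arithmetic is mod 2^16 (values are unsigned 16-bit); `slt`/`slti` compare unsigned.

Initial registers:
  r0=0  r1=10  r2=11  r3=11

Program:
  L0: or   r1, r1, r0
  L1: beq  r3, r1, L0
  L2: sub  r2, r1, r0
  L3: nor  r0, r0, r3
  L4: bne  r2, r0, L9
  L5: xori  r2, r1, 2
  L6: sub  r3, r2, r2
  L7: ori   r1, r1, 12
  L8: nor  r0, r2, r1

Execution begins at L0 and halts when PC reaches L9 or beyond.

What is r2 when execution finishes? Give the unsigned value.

[0] or   r1, r1, r0  →  {r0:0, r1:10, r2:11, r3:11}
[1] beq  r3, r1, L0  →  {r0:0, r1:10, r2:11, r3:11}  ⟨branch fallthrough⟩
[2] sub  r2, r1, r0  →  {r0:0, r1:10, r2:10, r3:11}
[3] nor  r0, r0, r3  →  {r0:0, r1:10, r2:10, r3:11}
[4] bne  r2, r0, L9  →  {r0:0, r1:10, r2:10, r3:11}  ⟨branch taken⟩
[5] xori  r2, r1, 2  →  {r0:0, r1:10, r2:8, r3:11}

8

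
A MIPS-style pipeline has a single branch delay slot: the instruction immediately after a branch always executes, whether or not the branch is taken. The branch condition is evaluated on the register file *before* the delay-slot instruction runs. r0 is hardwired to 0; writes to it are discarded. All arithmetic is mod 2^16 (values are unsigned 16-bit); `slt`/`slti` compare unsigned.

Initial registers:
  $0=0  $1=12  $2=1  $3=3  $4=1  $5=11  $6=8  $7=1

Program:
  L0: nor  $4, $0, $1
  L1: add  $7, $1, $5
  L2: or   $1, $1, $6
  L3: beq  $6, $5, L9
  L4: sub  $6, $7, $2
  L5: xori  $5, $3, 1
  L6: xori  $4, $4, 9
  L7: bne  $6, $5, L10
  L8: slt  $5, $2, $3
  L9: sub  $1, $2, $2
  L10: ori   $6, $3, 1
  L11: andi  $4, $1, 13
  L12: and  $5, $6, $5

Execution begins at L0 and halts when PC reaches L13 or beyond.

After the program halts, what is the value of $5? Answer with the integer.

1

#0 nor  $4, $0, $1 ; 0/12/1/3/65523/11/8/1
#1 add  $7, $1, $5 ; 0/12/1/3/65523/11/8/23
#2 or   $1, $1, $6 ; 0/12/1/3/65523/11/8/23
#3 beq  $6, $5, L9 ; 0/12/1/3/65523/11/8/23 ; →fallthru
#4 sub  $6, $7, $2 ; 0/12/1/3/65523/11/22/23
#5 xori  $5, $3, 1 ; 0/12/1/3/65523/2/22/23
#6 xori  $4, $4, 9 ; 0/12/1/3/65530/2/22/23
#7 bne  $6, $5, L10 ; 0/12/1/3/65530/2/22/23 ; →target
#8 slt  $5, $2, $3 ; 0/12/1/3/65530/1/22/23
#10 ori   $6, $3, 1 ; 0/12/1/3/65530/1/3/23
#11 andi  $4, $1, 13 ; 0/12/1/3/12/1/3/23
#12 and  $5, $6, $5 ; 0/12/1/3/12/1/3/23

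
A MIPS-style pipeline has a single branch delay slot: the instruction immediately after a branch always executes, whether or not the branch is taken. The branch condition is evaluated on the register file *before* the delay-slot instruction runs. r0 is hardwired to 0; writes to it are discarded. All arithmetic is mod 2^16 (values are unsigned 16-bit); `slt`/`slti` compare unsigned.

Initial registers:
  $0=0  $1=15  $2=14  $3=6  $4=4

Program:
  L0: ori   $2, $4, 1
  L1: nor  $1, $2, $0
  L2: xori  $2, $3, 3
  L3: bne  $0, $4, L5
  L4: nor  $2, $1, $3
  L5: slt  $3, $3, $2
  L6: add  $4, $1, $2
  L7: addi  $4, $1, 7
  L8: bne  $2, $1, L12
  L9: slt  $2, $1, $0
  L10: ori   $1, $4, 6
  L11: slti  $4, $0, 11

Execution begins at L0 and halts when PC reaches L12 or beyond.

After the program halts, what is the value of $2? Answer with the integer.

PC=0  ori   $2, $4, 1        | $0=0 $1=15 $2=5 $3=6 $4=4
PC=1  nor  $1, $2, $0        | $0=0 $1=65530 $2=5 $3=6 $4=4
PC=2  xori  $2, $3, 3        | $0=0 $1=65530 $2=5 $3=6 $4=4
PC=3  bne  $0, $4, L5        | $0=0 $1=65530 $2=5 $3=6 $4=4  [TAKEN]
PC=4  nor  $2, $1, $3        | $0=0 $1=65530 $2=1 $3=6 $4=4
PC=5  slt  $3, $3, $2        | $0=0 $1=65530 $2=1 $3=0 $4=4
PC=6  add  $4, $1, $2        | $0=0 $1=65530 $2=1 $3=0 $4=65531
PC=7  addi  $4, $1, 7        | $0=0 $1=65530 $2=1 $3=0 $4=1
PC=8  bne  $2, $1, L12       | $0=0 $1=65530 $2=1 $3=0 $4=1  [TAKEN]
PC=9  slt  $2, $1, $0        | $0=0 $1=65530 $2=0 $3=0 $4=1

0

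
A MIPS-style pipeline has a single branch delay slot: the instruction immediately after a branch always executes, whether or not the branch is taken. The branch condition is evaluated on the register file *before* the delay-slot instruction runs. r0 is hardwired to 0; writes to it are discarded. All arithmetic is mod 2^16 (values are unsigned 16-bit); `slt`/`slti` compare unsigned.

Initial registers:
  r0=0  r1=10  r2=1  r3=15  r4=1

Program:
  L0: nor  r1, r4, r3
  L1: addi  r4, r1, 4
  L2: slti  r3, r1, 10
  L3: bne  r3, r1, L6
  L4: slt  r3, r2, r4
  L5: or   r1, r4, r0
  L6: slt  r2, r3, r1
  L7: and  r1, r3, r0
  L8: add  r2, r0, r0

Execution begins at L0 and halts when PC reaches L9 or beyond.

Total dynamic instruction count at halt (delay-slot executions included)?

8

[0] nor  r1, r4, r3  →  {r0:0, r1:65520, r2:1, r3:15, r4:1}
[1] addi  r4, r1, 4  →  {r0:0, r1:65520, r2:1, r3:15, r4:65524}
[2] slti  r3, r1, 10  →  {r0:0, r1:65520, r2:1, r3:0, r4:65524}
[3] bne  r3, r1, L6  →  {r0:0, r1:65520, r2:1, r3:0, r4:65524}  ⟨branch taken⟩
[4] slt  r3, r2, r4  →  {r0:0, r1:65520, r2:1, r3:1, r4:65524}
[6] slt  r2, r3, r1  →  {r0:0, r1:65520, r2:1, r3:1, r4:65524}
[7] and  r1, r3, r0  →  {r0:0, r1:0, r2:1, r3:1, r4:65524}
[8] add  r2, r0, r0  →  {r0:0, r1:0, r2:0, r3:1, r4:65524}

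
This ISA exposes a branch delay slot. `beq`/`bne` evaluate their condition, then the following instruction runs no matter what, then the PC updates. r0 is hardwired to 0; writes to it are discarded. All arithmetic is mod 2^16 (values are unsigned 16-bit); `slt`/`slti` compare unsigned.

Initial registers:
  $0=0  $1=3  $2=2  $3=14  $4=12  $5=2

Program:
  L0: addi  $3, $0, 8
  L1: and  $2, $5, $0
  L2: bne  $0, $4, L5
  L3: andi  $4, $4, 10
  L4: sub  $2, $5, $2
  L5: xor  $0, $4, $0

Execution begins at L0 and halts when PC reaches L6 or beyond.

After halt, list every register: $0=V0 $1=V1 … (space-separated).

#0 addi  $3, $0, 8 ; 0/3/2/8/12/2
#1 and  $2, $5, $0 ; 0/3/0/8/12/2
#2 bne  $0, $4, L5 ; 0/3/0/8/12/2 ; →target
#3 andi  $4, $4, 10 ; 0/3/0/8/8/2
#5 xor  $0, $4, $0 ; 0/3/0/8/8/2

$0=0 $1=3 $2=0 $3=8 $4=8 $5=2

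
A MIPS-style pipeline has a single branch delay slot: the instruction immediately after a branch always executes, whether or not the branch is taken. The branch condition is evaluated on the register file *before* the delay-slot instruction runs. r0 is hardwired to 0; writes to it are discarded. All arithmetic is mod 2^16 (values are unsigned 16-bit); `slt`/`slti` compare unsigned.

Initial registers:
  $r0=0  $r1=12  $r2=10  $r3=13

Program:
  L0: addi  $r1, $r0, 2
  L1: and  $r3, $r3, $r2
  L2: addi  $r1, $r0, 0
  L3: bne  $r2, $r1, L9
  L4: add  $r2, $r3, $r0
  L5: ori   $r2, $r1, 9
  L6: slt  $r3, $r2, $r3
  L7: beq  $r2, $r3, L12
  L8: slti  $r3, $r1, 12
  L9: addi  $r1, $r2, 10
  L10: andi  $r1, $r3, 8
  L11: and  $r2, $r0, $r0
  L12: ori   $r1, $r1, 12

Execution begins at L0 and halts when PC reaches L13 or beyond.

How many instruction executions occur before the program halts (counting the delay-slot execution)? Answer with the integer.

PC=0  addi  $r1, $r0, 2      | $r0=0 $r1=2 $r2=10 $r3=13
PC=1  and  $r3, $r3, $r2     | $r0=0 $r1=2 $r2=10 $r3=8
PC=2  addi  $r1, $r0, 0      | $r0=0 $r1=0 $r2=10 $r3=8
PC=3  bne  $r2, $r1, L9      | $r0=0 $r1=0 $r2=10 $r3=8  [TAKEN]
PC=4  add  $r2, $r3, $r0     | $r0=0 $r1=0 $r2=8 $r3=8
PC=9  addi  $r1, $r2, 10     | $r0=0 $r1=18 $r2=8 $r3=8
PC=10 andi  $r1, $r3, 8      | $r0=0 $r1=8 $r2=8 $r3=8
PC=11 and  $r2, $r0, $r0     | $r0=0 $r1=8 $r2=0 $r3=8
PC=12 ori   $r1, $r1, 12     | $r0=0 $r1=12 $r2=0 $r3=8

9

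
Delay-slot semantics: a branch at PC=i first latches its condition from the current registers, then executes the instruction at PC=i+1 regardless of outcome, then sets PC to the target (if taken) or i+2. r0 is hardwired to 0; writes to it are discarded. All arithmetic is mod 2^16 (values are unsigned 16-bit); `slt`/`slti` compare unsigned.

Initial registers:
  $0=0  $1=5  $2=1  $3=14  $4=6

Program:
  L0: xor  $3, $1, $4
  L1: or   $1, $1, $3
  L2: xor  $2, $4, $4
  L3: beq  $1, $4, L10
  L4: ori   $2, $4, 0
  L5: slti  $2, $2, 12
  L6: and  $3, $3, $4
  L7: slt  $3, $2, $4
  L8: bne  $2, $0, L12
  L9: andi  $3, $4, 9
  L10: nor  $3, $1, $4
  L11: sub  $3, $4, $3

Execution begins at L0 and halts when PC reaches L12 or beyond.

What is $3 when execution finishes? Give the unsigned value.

0

PC=0  xor  $3, $1, $4        | $0=0 $1=5 $2=1 $3=3 $4=6
PC=1  or   $1, $1, $3        | $0=0 $1=7 $2=1 $3=3 $4=6
PC=2  xor  $2, $4, $4        | $0=0 $1=7 $2=0 $3=3 $4=6
PC=3  beq  $1, $4, L10       | $0=0 $1=7 $2=0 $3=3 $4=6  [not taken]
PC=4  ori   $2, $4, 0        | $0=0 $1=7 $2=6 $3=3 $4=6
PC=5  slti  $2, $2, 12       | $0=0 $1=7 $2=1 $3=3 $4=6
PC=6  and  $3, $3, $4        | $0=0 $1=7 $2=1 $3=2 $4=6
PC=7  slt  $3, $2, $4        | $0=0 $1=7 $2=1 $3=1 $4=6
PC=8  bne  $2, $0, L12       | $0=0 $1=7 $2=1 $3=1 $4=6  [TAKEN]
PC=9  andi  $3, $4, 9        | $0=0 $1=7 $2=1 $3=0 $4=6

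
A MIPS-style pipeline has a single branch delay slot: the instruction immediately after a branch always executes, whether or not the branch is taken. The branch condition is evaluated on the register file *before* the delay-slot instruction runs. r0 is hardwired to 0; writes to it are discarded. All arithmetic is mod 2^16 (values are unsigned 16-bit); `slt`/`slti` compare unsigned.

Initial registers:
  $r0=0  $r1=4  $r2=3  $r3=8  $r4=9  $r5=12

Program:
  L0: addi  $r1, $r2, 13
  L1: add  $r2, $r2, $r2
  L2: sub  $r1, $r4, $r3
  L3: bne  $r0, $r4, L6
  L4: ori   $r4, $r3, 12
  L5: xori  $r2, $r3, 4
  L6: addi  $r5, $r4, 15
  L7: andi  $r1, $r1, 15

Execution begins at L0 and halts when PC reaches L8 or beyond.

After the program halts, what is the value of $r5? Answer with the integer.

27

PC=0  addi  $r1, $r2, 13     | $r0=0 $r1=16 $r2=3 $r3=8 $r4=9 $r5=12
PC=1  add  $r2, $r2, $r2     | $r0=0 $r1=16 $r2=6 $r3=8 $r4=9 $r5=12
PC=2  sub  $r1, $r4, $r3     | $r0=0 $r1=1 $r2=6 $r3=8 $r4=9 $r5=12
PC=3  bne  $r0, $r4, L6      | $r0=0 $r1=1 $r2=6 $r3=8 $r4=9 $r5=12  [TAKEN]
PC=4  ori   $r4, $r3, 12     | $r0=0 $r1=1 $r2=6 $r3=8 $r4=12 $r5=12
PC=6  addi  $r5, $r4, 15     | $r0=0 $r1=1 $r2=6 $r3=8 $r4=12 $r5=27
PC=7  andi  $r1, $r1, 15     | $r0=0 $r1=1 $r2=6 $r3=8 $r4=12 $r5=27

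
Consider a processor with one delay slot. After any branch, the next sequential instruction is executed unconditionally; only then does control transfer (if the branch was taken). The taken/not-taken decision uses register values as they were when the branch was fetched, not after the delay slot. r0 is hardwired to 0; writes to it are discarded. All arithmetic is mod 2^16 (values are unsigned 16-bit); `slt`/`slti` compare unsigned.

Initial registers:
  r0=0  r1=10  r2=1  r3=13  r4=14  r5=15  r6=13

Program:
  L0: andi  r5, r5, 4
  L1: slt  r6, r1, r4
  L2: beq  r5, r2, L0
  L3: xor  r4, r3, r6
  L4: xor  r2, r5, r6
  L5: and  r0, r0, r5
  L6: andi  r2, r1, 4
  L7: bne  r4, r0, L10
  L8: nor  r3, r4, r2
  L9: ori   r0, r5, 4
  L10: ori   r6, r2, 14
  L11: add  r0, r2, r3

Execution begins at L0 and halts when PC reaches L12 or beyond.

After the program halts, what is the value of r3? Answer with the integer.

  step pc=0: andi  r5, r5, 4  regs=(0,10,1,13,14,4,13)
  step pc=1: slt  r6, r1, r4  regs=(0,10,1,13,14,4,1)
  step pc=2: beq  r5, r2, L0  cond=F  regs=(0,10,1,13,14,4,1)
  step pc=3: xor  r4, r3, r6  regs=(0,10,1,13,12,4,1)
  step pc=4: xor  r2, r5, r6  regs=(0,10,5,13,12,4,1)
  step pc=5: and  r0, r0, r5  regs=(0,10,5,13,12,4,1)
  step pc=6: andi  r2, r1, 4  regs=(0,10,0,13,12,4,1)
  step pc=7: bne  r4, r0, L10  cond=T  regs=(0,10,0,13,12,4,1)
  step pc=8: nor  r3, r4, r2  regs=(0,10,0,65523,12,4,1)
  step pc=10: ori   r6, r2, 14  regs=(0,10,0,65523,12,4,14)
  step pc=11: add  r0, r2, r3  regs=(0,10,0,65523,12,4,14)

65523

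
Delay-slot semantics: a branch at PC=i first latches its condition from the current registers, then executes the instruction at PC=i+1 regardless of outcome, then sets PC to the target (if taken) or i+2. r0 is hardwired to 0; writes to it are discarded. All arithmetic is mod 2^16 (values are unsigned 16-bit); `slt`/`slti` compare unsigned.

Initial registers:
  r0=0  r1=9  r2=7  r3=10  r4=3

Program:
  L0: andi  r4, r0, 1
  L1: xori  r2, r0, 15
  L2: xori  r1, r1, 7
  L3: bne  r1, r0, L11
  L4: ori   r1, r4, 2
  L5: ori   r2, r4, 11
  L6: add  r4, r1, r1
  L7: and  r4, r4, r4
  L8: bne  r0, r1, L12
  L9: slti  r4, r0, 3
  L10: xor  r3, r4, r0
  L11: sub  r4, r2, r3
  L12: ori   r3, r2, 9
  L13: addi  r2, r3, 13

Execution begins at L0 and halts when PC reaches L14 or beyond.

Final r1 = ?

PC=0  andi  r4, r0, 1        | r0=0 r1=9 r2=7 r3=10 r4=0
PC=1  xori  r2, r0, 15       | r0=0 r1=9 r2=15 r3=10 r4=0
PC=2  xori  r1, r1, 7        | r0=0 r1=14 r2=15 r3=10 r4=0
PC=3  bne  r1, r0, L11       | r0=0 r1=14 r2=15 r3=10 r4=0  [TAKEN]
PC=4  ori   r1, r4, 2        | r0=0 r1=2 r2=15 r3=10 r4=0
PC=11 sub  r4, r2, r3        | r0=0 r1=2 r2=15 r3=10 r4=5
PC=12 ori   r3, r2, 9        | r0=0 r1=2 r2=15 r3=15 r4=5
PC=13 addi  r2, r3, 13       | r0=0 r1=2 r2=28 r3=15 r4=5

2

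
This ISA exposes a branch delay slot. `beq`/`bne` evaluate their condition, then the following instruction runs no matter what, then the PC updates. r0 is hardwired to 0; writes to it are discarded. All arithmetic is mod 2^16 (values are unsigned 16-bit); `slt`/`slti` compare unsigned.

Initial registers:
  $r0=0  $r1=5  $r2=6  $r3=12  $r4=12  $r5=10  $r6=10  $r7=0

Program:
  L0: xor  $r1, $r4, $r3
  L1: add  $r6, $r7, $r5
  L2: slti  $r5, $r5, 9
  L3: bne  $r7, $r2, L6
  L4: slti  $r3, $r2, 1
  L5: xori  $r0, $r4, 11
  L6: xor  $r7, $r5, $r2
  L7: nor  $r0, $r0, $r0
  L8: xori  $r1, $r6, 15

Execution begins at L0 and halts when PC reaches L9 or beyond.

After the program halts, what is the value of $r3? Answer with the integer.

[0] xor  $r1, $r4, $r3  →  {$r0:0, $r1:0, $r2:6, $r3:12, $r4:12, $r5:10, $r6:10, $r7:0}
[1] add  $r6, $r7, $r5  →  {$r0:0, $r1:0, $r2:6, $r3:12, $r4:12, $r5:10, $r6:10, $r7:0}
[2] slti  $r5, $r5, 9  →  {$r0:0, $r1:0, $r2:6, $r3:12, $r4:12, $r5:0, $r6:10, $r7:0}
[3] bne  $r7, $r2, L6  →  {$r0:0, $r1:0, $r2:6, $r3:12, $r4:12, $r5:0, $r6:10, $r7:0}  ⟨branch taken⟩
[4] slti  $r3, $r2, 1  →  {$r0:0, $r1:0, $r2:6, $r3:0, $r4:12, $r5:0, $r6:10, $r7:0}
[6] xor  $r7, $r5, $r2  →  {$r0:0, $r1:0, $r2:6, $r3:0, $r4:12, $r5:0, $r6:10, $r7:6}
[7] nor  $r0, $r0, $r0  →  {$r0:0, $r1:0, $r2:6, $r3:0, $r4:12, $r5:0, $r6:10, $r7:6}
[8] xori  $r1, $r6, 15  →  {$r0:0, $r1:5, $r2:6, $r3:0, $r4:12, $r5:0, $r6:10, $r7:6}

0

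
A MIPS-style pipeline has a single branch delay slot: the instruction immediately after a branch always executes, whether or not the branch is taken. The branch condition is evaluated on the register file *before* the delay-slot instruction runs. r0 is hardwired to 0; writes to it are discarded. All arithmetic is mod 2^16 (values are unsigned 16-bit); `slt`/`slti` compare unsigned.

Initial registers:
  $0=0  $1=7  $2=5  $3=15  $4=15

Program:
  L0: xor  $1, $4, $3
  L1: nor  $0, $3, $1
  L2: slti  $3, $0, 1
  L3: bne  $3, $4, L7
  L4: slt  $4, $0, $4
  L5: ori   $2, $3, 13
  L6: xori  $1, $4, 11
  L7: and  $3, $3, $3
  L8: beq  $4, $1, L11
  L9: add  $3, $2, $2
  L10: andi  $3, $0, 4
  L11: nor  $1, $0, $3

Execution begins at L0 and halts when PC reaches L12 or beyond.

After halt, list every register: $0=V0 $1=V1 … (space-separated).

#0 xor  $1, $4, $3 ; 0/0/5/15/15
#1 nor  $0, $3, $1 ; 0/0/5/15/15
#2 slti  $3, $0, 1 ; 0/0/5/1/15
#3 bne  $3, $4, L7 ; 0/0/5/1/15 ; →target
#4 slt  $4, $0, $4 ; 0/0/5/1/1
#7 and  $3, $3, $3 ; 0/0/5/1/1
#8 beq  $4, $1, L11 ; 0/0/5/1/1 ; →fallthru
#9 add  $3, $2, $2 ; 0/0/5/10/1
#10 andi  $3, $0, 4 ; 0/0/5/0/1
#11 nor  $1, $0, $3 ; 0/65535/5/0/1

$0=0 $1=65535 $2=5 $3=0 $4=1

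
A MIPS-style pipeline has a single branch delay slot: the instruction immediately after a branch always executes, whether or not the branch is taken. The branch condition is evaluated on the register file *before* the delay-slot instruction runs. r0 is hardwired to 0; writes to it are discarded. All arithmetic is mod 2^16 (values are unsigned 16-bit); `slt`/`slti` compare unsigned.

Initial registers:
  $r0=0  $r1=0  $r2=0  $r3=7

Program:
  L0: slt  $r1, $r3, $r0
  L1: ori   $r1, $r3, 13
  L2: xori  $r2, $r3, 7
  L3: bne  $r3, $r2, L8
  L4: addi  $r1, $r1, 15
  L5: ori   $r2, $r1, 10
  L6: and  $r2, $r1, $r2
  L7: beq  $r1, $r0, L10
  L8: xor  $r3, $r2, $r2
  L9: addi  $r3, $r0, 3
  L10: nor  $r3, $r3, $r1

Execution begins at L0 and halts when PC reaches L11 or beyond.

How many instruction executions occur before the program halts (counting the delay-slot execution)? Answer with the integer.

  step pc=0: slt  $r1, $r3, $r0  regs=(0,0,0,7)
  step pc=1: ori   $r1, $r3, 13  regs=(0,15,0,7)
  step pc=2: xori  $r2, $r3, 7  regs=(0,15,0,7)
  step pc=3: bne  $r3, $r2, L8  cond=T  regs=(0,15,0,7)
  step pc=4: addi  $r1, $r1, 15  regs=(0,30,0,7)
  step pc=8: xor  $r3, $r2, $r2  regs=(0,30,0,0)
  step pc=9: addi  $r3, $r0, 3  regs=(0,30,0,3)
  step pc=10: nor  $r3, $r3, $r1  regs=(0,30,0,65504)

8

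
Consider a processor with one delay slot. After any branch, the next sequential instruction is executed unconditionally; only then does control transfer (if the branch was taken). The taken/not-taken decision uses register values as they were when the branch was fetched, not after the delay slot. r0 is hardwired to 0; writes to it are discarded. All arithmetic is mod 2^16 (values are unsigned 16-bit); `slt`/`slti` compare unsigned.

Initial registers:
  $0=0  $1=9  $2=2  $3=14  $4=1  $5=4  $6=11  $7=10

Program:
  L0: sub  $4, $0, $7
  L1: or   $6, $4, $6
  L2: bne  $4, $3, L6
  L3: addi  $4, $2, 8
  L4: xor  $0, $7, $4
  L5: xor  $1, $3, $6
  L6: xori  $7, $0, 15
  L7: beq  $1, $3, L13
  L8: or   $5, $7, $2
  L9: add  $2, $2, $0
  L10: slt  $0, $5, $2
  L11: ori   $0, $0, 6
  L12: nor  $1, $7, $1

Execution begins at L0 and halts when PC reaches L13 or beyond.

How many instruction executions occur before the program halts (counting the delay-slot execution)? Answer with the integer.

#0 sub  $4, $0, $7 ; 0/9/2/14/65526/4/11/10
#1 or   $6, $4, $6 ; 0/9/2/14/65526/4/65535/10
#2 bne  $4, $3, L6 ; 0/9/2/14/65526/4/65535/10 ; →target
#3 addi  $4, $2, 8 ; 0/9/2/14/10/4/65535/10
#6 xori  $7, $0, 15 ; 0/9/2/14/10/4/65535/15
#7 beq  $1, $3, L13 ; 0/9/2/14/10/4/65535/15 ; →fallthru
#8 or   $5, $7, $2 ; 0/9/2/14/10/15/65535/15
#9 add  $2, $2, $0 ; 0/9/2/14/10/15/65535/15
#10 slt  $0, $5, $2 ; 0/9/2/14/10/15/65535/15
#11 ori   $0, $0, 6 ; 0/9/2/14/10/15/65535/15
#12 nor  $1, $7, $1 ; 0/65520/2/14/10/15/65535/15

11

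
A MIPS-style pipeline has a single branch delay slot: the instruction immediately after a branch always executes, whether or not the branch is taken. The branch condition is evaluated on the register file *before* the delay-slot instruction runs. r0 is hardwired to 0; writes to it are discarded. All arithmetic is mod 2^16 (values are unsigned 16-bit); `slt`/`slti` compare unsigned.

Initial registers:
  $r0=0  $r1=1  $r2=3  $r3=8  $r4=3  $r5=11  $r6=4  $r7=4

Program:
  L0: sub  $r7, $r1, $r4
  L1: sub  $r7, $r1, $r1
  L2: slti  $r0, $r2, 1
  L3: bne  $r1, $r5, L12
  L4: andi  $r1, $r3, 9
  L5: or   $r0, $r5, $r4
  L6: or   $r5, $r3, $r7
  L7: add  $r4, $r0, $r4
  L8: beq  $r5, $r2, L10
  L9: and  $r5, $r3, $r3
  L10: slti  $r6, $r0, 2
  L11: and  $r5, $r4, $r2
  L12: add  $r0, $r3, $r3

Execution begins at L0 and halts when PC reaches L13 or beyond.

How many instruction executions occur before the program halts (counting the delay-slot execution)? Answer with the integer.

6

PC=0  sub  $r7, $r1, $r4     | $r0=0 $r1=1 $r2=3 $r3=8 $r4=3 $r5=11 $r6=4 $r7=65534
PC=1  sub  $r7, $r1, $r1     | $r0=0 $r1=1 $r2=3 $r3=8 $r4=3 $r5=11 $r6=4 $r7=0
PC=2  slti  $r0, $r2, 1      | $r0=0 $r1=1 $r2=3 $r3=8 $r4=3 $r5=11 $r6=4 $r7=0
PC=3  bne  $r1, $r5, L12     | $r0=0 $r1=1 $r2=3 $r3=8 $r4=3 $r5=11 $r6=4 $r7=0  [TAKEN]
PC=4  andi  $r1, $r3, 9      | $r0=0 $r1=8 $r2=3 $r3=8 $r4=3 $r5=11 $r6=4 $r7=0
PC=12 add  $r0, $r3, $r3     | $r0=0 $r1=8 $r2=3 $r3=8 $r4=3 $r5=11 $r6=4 $r7=0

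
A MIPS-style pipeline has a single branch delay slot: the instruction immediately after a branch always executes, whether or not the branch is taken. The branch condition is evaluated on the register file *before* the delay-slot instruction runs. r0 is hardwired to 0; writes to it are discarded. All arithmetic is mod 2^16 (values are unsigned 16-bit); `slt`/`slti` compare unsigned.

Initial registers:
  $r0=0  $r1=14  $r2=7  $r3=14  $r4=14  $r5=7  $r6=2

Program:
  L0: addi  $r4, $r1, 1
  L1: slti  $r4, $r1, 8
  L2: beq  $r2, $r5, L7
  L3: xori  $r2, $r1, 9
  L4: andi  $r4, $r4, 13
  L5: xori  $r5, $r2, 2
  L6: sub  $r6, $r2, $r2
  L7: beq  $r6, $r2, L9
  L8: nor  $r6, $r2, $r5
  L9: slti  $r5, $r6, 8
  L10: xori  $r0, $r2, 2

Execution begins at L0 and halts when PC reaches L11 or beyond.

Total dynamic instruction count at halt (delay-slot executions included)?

  step pc=0: addi  $r4, $r1, 1  regs=(0,14,7,14,15,7,2)
  step pc=1: slti  $r4, $r1, 8  regs=(0,14,7,14,0,7,2)
  step pc=2: beq  $r2, $r5, L7  cond=T  regs=(0,14,7,14,0,7,2)
  step pc=3: xori  $r2, $r1, 9  regs=(0,14,7,14,0,7,2)
  step pc=7: beq  $r6, $r2, L9  cond=F  regs=(0,14,7,14,0,7,2)
  step pc=8: nor  $r6, $r2, $r5  regs=(0,14,7,14,0,7,65528)
  step pc=9: slti  $r5, $r6, 8  regs=(0,14,7,14,0,0,65528)
  step pc=10: xori  $r0, $r2, 2  regs=(0,14,7,14,0,0,65528)

8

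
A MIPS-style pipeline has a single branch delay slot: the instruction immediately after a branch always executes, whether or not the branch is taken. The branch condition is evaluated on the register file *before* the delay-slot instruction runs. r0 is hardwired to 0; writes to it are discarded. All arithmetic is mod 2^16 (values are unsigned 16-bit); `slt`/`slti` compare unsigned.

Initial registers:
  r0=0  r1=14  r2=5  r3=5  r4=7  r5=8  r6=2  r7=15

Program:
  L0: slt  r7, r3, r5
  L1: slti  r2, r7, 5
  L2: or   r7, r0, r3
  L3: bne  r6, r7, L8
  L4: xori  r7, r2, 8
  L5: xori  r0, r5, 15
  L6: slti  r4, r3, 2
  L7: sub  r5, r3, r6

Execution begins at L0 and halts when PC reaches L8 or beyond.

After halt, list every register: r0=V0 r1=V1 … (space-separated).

r0=0 r1=14 r2=1 r3=5 r4=7 r5=8 r6=2 r7=9

#0 slt  r7, r3, r5 ; 0/14/5/5/7/8/2/1
#1 slti  r2, r7, 5 ; 0/14/1/5/7/8/2/1
#2 or   r7, r0, r3 ; 0/14/1/5/7/8/2/5
#3 bne  r6, r7, L8 ; 0/14/1/5/7/8/2/5 ; →target
#4 xori  r7, r2, 8 ; 0/14/1/5/7/8/2/9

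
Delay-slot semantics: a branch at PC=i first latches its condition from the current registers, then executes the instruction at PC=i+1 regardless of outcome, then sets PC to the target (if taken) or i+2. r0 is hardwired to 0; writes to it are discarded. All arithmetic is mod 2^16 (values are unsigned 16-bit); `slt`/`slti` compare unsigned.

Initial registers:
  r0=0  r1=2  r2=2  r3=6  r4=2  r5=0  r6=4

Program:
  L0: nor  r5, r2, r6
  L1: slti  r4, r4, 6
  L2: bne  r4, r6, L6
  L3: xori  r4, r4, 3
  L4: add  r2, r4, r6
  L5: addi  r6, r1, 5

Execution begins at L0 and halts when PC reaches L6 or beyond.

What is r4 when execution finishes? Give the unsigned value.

#0 nor  r5, r2, r6 ; 0/2/2/6/2/65529/4
#1 slti  r4, r4, 6 ; 0/2/2/6/1/65529/4
#2 bne  r4, r6, L6 ; 0/2/2/6/1/65529/4 ; →target
#3 xori  r4, r4, 3 ; 0/2/2/6/2/65529/4

2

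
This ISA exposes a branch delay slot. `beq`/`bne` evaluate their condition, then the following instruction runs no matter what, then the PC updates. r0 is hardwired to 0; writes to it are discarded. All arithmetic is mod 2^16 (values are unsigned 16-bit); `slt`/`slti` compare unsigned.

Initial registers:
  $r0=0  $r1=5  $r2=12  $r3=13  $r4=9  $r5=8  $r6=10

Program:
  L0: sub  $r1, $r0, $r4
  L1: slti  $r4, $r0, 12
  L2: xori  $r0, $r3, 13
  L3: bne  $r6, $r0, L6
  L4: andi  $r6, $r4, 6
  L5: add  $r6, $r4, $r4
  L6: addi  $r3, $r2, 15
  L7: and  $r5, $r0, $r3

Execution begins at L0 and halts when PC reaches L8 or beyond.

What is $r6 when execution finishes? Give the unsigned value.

0

PC=0  sub  $r1, $r0, $r4     | $r0=0 $r1=65527 $r2=12 $r3=13 $r4=9 $r5=8 $r6=10
PC=1  slti  $r4, $r0, 12     | $r0=0 $r1=65527 $r2=12 $r3=13 $r4=1 $r5=8 $r6=10
PC=2  xori  $r0, $r3, 13     | $r0=0 $r1=65527 $r2=12 $r3=13 $r4=1 $r5=8 $r6=10
PC=3  bne  $r6, $r0, L6      | $r0=0 $r1=65527 $r2=12 $r3=13 $r4=1 $r5=8 $r6=10  [TAKEN]
PC=4  andi  $r6, $r4, 6      | $r0=0 $r1=65527 $r2=12 $r3=13 $r4=1 $r5=8 $r6=0
PC=6  addi  $r3, $r2, 15     | $r0=0 $r1=65527 $r2=12 $r3=27 $r4=1 $r5=8 $r6=0
PC=7  and  $r5, $r0, $r3     | $r0=0 $r1=65527 $r2=12 $r3=27 $r4=1 $r5=0 $r6=0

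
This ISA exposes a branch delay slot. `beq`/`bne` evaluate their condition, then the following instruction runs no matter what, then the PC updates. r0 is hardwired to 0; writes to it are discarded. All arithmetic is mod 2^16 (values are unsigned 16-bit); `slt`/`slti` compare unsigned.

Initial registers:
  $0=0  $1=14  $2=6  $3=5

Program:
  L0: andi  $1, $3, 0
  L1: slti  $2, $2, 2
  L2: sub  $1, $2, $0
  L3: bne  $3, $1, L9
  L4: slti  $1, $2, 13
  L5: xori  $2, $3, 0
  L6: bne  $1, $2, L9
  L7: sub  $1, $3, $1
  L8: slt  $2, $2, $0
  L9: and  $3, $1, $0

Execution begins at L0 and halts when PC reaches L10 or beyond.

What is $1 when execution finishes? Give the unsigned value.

PC=0  andi  $1, $3, 0        | $0=0 $1=0 $2=6 $3=5
PC=1  slti  $2, $2, 2        | $0=0 $1=0 $2=0 $3=5
PC=2  sub  $1, $2, $0        | $0=0 $1=0 $2=0 $3=5
PC=3  bne  $3, $1, L9        | $0=0 $1=0 $2=0 $3=5  [TAKEN]
PC=4  slti  $1, $2, 13       | $0=0 $1=1 $2=0 $3=5
PC=9  and  $3, $1, $0        | $0=0 $1=1 $2=0 $3=0

1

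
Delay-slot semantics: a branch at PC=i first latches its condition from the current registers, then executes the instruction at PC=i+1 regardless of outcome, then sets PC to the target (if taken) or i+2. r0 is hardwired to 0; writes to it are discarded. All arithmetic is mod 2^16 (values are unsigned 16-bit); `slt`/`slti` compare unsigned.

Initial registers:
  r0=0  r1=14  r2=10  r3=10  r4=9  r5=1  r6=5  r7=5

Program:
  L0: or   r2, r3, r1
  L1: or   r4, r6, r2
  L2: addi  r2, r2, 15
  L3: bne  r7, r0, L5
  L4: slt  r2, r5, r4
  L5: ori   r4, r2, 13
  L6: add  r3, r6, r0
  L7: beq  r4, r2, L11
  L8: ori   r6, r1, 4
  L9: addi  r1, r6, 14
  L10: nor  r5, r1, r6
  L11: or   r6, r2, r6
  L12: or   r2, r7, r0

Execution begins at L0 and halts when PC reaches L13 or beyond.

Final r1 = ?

[0] or   r2, r3, r1  →  {r0:0, r1:14, r2:14, r3:10, r4:9, r5:1, r6:5, r7:5}
[1] or   r4, r6, r2  →  {r0:0, r1:14, r2:14, r3:10, r4:15, r5:1, r6:5, r7:5}
[2] addi  r2, r2, 15  →  {r0:0, r1:14, r2:29, r3:10, r4:15, r5:1, r6:5, r7:5}
[3] bne  r7, r0, L5  →  {r0:0, r1:14, r2:29, r3:10, r4:15, r5:1, r6:5, r7:5}  ⟨branch taken⟩
[4] slt  r2, r5, r4  →  {r0:0, r1:14, r2:1, r3:10, r4:15, r5:1, r6:5, r7:5}
[5] ori   r4, r2, 13  →  {r0:0, r1:14, r2:1, r3:10, r4:13, r5:1, r6:5, r7:5}
[6] add  r3, r6, r0  →  {r0:0, r1:14, r2:1, r3:5, r4:13, r5:1, r6:5, r7:5}
[7] beq  r4, r2, L11  →  {r0:0, r1:14, r2:1, r3:5, r4:13, r5:1, r6:5, r7:5}  ⟨branch fallthrough⟩
[8] ori   r6, r1, 4  →  {r0:0, r1:14, r2:1, r3:5, r4:13, r5:1, r6:14, r7:5}
[9] addi  r1, r6, 14  →  {r0:0, r1:28, r2:1, r3:5, r4:13, r5:1, r6:14, r7:5}
[10] nor  r5, r1, r6  →  {r0:0, r1:28, r2:1, r3:5, r4:13, r5:65505, r6:14, r7:5}
[11] or   r6, r2, r6  →  {r0:0, r1:28, r2:1, r3:5, r4:13, r5:65505, r6:15, r7:5}
[12] or   r2, r7, r0  →  {r0:0, r1:28, r2:5, r3:5, r4:13, r5:65505, r6:15, r7:5}

28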